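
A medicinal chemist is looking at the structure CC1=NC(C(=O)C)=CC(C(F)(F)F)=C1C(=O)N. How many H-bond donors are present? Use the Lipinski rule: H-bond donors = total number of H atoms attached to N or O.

Donors: find every N or O and count the H atoms it carries.
  atom 3 (N): bond orders sum to 3 → 0 H
  atom 6 (O): bond orders sum to 2 → 0 H
  atom 16 (O): bond orders sum to 2 → 0 H
  atom 17 (N): bond orders sum to 1 → 2 H
Lipinski HBD = 2.

2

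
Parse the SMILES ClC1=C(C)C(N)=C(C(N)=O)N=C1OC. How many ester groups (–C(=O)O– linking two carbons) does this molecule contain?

0

Scan the SMILES for the ester motif — none present.
Groups that are present: 1 amide, 1 ether, 1 primary amine.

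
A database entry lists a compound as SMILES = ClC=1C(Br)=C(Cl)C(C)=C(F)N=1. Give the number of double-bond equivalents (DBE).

4

Degree of unsaturation = (number of rings) + (number of π bonds).
Ring closures in the SMILES: 1.
π bonds: 3 double bonds (each 1 DoU) → 3 DoU from unsaturation.
Total DoU = 1 + 3 = 4.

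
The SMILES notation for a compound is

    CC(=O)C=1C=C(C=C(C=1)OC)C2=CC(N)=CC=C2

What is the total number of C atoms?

15

Count every carbon token in the SMILES (each C, including those in ring-closure positions and inside branches).
Carbon count: 15.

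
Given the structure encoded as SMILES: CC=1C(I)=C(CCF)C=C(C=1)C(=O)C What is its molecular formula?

Walk through each heavy atom and fill implicit hydrogens from standard valence (C 4, N 3, O 2, S 2, halogen 1):
  atom 1: C, bond orders sum to 1 (valence 4) → 3 H
  atom 2: C, bond orders sum to 4 (valence 4) → 0 H
  atom 3: C, bond orders sum to 4 (valence 4) → 0 H
  atom 4: I (halogen, monovalent) → 0 H
  atom 5: C, bond orders sum to 4 (valence 4) → 0 H
  atom 6: C, bond orders sum to 2 (valence 4) → 2 H
  atom 7: C, bond orders sum to 2 (valence 4) → 2 H
  atom 8: F (halogen, monovalent) → 0 H
  atom 9: C, bond orders sum to 3 (valence 4) → 1 H
  atom 10: C, bond orders sum to 4 (valence 4) → 0 H
  atom 11: C, bond orders sum to 3 (valence 4) → 1 H
  atom 12: C, bond orders sum to 4 (valence 4) → 0 H
  atom 13: O, bond orders sum to 2 (valence 2) → 0 H
  atom 14: C, bond orders sum to 1 (valence 4) → 3 H
Totals → C:11, H:12, F:1, I:1, O:1.
In Hill order: C11H12FIO.

C11H12FIO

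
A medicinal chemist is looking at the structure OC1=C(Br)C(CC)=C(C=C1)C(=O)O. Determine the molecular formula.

C9H9BrO3

Walk through each heavy atom and fill implicit hydrogens from standard valence (C 4, N 3, O 2, S 2, halogen 1):
  atom 1: O, bond orders sum to 1 (valence 2) → 1 H
  atom 2: C, bond orders sum to 4 (valence 4) → 0 H
  atom 3: C, bond orders sum to 4 (valence 4) → 0 H
  atom 4: Br (halogen, monovalent) → 0 H
  atom 5: C, bond orders sum to 4 (valence 4) → 0 H
  atom 6: C, bond orders sum to 2 (valence 4) → 2 H
  atom 7: C, bond orders sum to 1 (valence 4) → 3 H
  atom 8: C, bond orders sum to 4 (valence 4) → 0 H
  atom 9: C, bond orders sum to 3 (valence 4) → 1 H
  atom 10: C, bond orders sum to 3 (valence 4) → 1 H
  atom 11: C, bond orders sum to 4 (valence 4) → 0 H
  atom 12: O, bond orders sum to 2 (valence 2) → 0 H
  atom 13: O, bond orders sum to 1 (valence 2) → 1 H
Totals → C:9, H:9, Br:1, O:3.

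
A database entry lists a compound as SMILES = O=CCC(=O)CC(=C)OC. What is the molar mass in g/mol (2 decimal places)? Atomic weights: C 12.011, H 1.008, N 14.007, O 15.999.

First, the molecular formula is C7H10O3 (counting implicit H from valence).
  C: 7 × 12.011 = 84.077
  H: 10 × 1.008 = 10.080
  O: 3 × 15.999 = 47.997
Sum: 7×12.011 + 10×1.008 + 3×15.999 = 142.154 → 142.15 g/mol.

142.15 g/mol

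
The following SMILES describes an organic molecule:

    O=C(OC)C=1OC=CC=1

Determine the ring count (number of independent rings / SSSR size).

In SMILES, each pair of matching ring-closure digits denotes one ring-closing bond; the number of such bonds equals the number of independent rings.
Ring-closure bonds here: 1.

1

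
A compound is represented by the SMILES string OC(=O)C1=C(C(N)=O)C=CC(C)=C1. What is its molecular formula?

C9H9NO3

Walk through each heavy atom and fill implicit hydrogens from standard valence (C 4, N 3, O 2, S 2, halogen 1):
  atom 1: O, bond orders sum to 1 (valence 2) → 1 H
  atom 2: C, bond orders sum to 4 (valence 4) → 0 H
  atom 3: O, bond orders sum to 2 (valence 2) → 0 H
  atom 4: C, bond orders sum to 4 (valence 4) → 0 H
  atom 5: C, bond orders sum to 4 (valence 4) → 0 H
  atom 6: C, bond orders sum to 4 (valence 4) → 0 H
  atom 7: N, bond orders sum to 1 (valence 3) → 2 H
  atom 8: O, bond orders sum to 2 (valence 2) → 0 H
  atom 9: C, bond orders sum to 3 (valence 4) → 1 H
  atom 10: C, bond orders sum to 3 (valence 4) → 1 H
  atom 11: C, bond orders sum to 4 (valence 4) → 0 H
  atom 12: C, bond orders sum to 1 (valence 4) → 3 H
  atom 13: C, bond orders sum to 3 (valence 4) → 1 H
Totals → C:9, H:9, N:1, O:3.
In Hill order: C9H9NO3.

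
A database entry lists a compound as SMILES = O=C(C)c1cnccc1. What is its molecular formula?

C7H7NO

Walk through each heavy atom and fill implicit hydrogens from standard valence (C 4, N 3, O 2, S 2, halogen 1); for lowercase aromatic atoms, an aromatic c carries 1 H when it has two neighbours and 0 H with three, and aromatic n carries 0 H:
  atom 1: O, bond orders sum to 2 (valence 2) → 0 H
  atom 2: C, bond orders sum to 4 (valence 4) → 0 H
  atom 3: C, bond orders sum to 1 (valence 4) → 3 H
  atom 4: aromatic c, 3 neighbours → 0 H
  atom 5: aromatic c, 2 neighbours → 1 H
  atom 6: aromatic n, 2 neighbours → 0 H
  atom 7: aromatic c, 2 neighbours → 1 H
  atom 8: aromatic c, 2 neighbours → 1 H
  atom 9: aromatic c, 2 neighbours → 1 H
Totals → C:7, H:7, N:1, O:1.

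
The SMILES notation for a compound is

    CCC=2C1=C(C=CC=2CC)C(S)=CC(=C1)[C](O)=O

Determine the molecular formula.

Walk through each heavy atom and fill implicit hydrogens from standard valence (C 4, N 3, O 2, S 2, halogen 1):
  atom 1: C, bond orders sum to 1 (valence 4) → 3 H
  atom 2: C, bond orders sum to 2 (valence 4) → 2 H
  atom 3: C, bond orders sum to 4 (valence 4) → 0 H
  atom 4: C, bond orders sum to 4 (valence 4) → 0 H
  atom 5: C, bond orders sum to 4 (valence 4) → 0 H
  atom 6: C, bond orders sum to 3 (valence 4) → 1 H
  atom 7: C, bond orders sum to 3 (valence 4) → 1 H
  atom 8: C, bond orders sum to 4 (valence 4) → 0 H
  atom 9: C, bond orders sum to 2 (valence 4) → 2 H
  atom 10: C, bond orders sum to 1 (valence 4) → 3 H
  atom 11: C, bond orders sum to 4 (valence 4) → 0 H
  atom 12: S, bond orders sum to 1 (valence 2) → 1 H
  atom 13: C, bond orders sum to 3 (valence 4) → 1 H
  atom 14: C, bond orders sum to 4 (valence 4) → 0 H
  atom 15: C, bond orders sum to 3 (valence 4) → 1 H
  atom 16: C with explicit H count 0
  atom 17: O, bond orders sum to 1 (valence 2) → 1 H
  atom 18: O, bond orders sum to 2 (valence 2) → 0 H
Totals → C:15, H:16, O:2, S:1.
In Hill order: C15H16O2S.

C15H16O2S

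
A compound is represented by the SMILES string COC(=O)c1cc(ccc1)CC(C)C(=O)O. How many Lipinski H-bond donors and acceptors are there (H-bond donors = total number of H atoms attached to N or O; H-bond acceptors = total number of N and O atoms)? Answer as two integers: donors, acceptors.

1, 4

Donors: find every N or O and count the H atoms it carries.
  atom 2 (O): bond orders sum to 2 → 0 H
  atom 4 (O): bond orders sum to 2 → 0 H
  atom 15 (O): bond orders sum to 2 → 0 H
  atom 16 (O): bond orders sum to 1 → 1 H
Lipinski HBD = 1.
Acceptors: N atoms = 0, O atoms = 4 → HBA = 4.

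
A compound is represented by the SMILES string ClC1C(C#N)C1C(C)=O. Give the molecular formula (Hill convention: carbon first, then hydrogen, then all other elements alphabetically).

C6H6ClNO

Walk through each heavy atom and fill implicit hydrogens from standard valence (C 4, N 3, O 2, S 2, halogen 1):
  atom 1: Cl (halogen, monovalent) → 0 H
  atom 2: C, bond orders sum to 3 (valence 4) → 1 H
  atom 3: C, bond orders sum to 3 (valence 4) → 1 H
  atom 4: C, bond orders sum to 4 (valence 4) → 0 H
  atom 5: N, bond orders sum to 3 (valence 3) → 0 H
  atom 6: C, bond orders sum to 3 (valence 4) → 1 H
  atom 7: C, bond orders sum to 4 (valence 4) → 0 H
  atom 8: C, bond orders sum to 1 (valence 4) → 3 H
  atom 9: O, bond orders sum to 2 (valence 2) → 0 H
Totals → C:6, H:6, Cl:1, N:1, O:1.
In Hill order: C6H6ClNO.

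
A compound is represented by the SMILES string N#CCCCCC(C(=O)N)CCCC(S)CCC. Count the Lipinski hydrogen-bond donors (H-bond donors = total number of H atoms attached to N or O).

Donors: find every N or O and count the H atoms it carries.
  atom 1 (N): bond orders sum to 3 → 0 H
  atom 9 (O): bond orders sum to 2 → 0 H
  atom 10 (N): bond orders sum to 1 → 2 H
Lipinski HBD = 2.

2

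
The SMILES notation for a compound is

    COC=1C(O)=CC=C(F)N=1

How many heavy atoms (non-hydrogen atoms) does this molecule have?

Every atom symbol written in the SMILES (organic subset) is one heavy atom; implicit H are not written.
Heavy atoms by element → C:6, F:1, N:1, O:2.
Total: 10.

10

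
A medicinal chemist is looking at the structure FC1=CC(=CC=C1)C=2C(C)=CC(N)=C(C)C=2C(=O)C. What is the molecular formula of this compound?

Walk through each heavy atom and fill implicit hydrogens from standard valence (C 4, N 3, O 2, S 2, halogen 1):
  atom 1: F (halogen, monovalent) → 0 H
  atom 2: C, bond orders sum to 4 (valence 4) → 0 H
  atom 3: C, bond orders sum to 3 (valence 4) → 1 H
  atom 4: C, bond orders sum to 4 (valence 4) → 0 H
  atom 5: C, bond orders sum to 3 (valence 4) → 1 H
  atom 6: C, bond orders sum to 3 (valence 4) → 1 H
  atom 7: C, bond orders sum to 3 (valence 4) → 1 H
  atom 8: C, bond orders sum to 4 (valence 4) → 0 H
  atom 9: C, bond orders sum to 4 (valence 4) → 0 H
  atom 10: C, bond orders sum to 1 (valence 4) → 3 H
  atom 11: C, bond orders sum to 3 (valence 4) → 1 H
  atom 12: C, bond orders sum to 4 (valence 4) → 0 H
  atom 13: N, bond orders sum to 1 (valence 3) → 2 H
  atom 14: C, bond orders sum to 4 (valence 4) → 0 H
  atom 15: C, bond orders sum to 1 (valence 4) → 3 H
  atom 16: C, bond orders sum to 4 (valence 4) → 0 H
  atom 17: C, bond orders sum to 4 (valence 4) → 0 H
  atom 18: O, bond orders sum to 2 (valence 2) → 0 H
  atom 19: C, bond orders sum to 1 (valence 4) → 3 H
Totals → C:16, H:16, F:1, N:1, O:1.
In Hill order: C16H16FNO.

C16H16FNO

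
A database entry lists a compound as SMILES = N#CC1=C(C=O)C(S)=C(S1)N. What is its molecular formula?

C6H4N2OS2

Walk through each heavy atom and fill implicit hydrogens from standard valence (C 4, N 3, O 2, S 2, halogen 1):
  atom 1: N, bond orders sum to 3 (valence 3) → 0 H
  atom 2: C, bond orders sum to 4 (valence 4) → 0 H
  atom 3: C, bond orders sum to 4 (valence 4) → 0 H
  atom 4: C, bond orders sum to 4 (valence 4) → 0 H
  atom 5: C, bond orders sum to 3 (valence 4) → 1 H
  atom 6: O, bond orders sum to 2 (valence 2) → 0 H
  atom 7: C, bond orders sum to 4 (valence 4) → 0 H
  atom 8: S, bond orders sum to 1 (valence 2) → 1 H
  atom 9: C, bond orders sum to 4 (valence 4) → 0 H
  atom 10: S, bond orders sum to 2 (valence 2) → 0 H
  atom 11: N, bond orders sum to 1 (valence 3) → 2 H
Totals → C:6, H:4, N:2, O:1, S:2.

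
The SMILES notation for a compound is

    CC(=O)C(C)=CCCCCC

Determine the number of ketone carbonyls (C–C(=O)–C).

1

The ketone motif appears at heavy-atom position 2 in the SMILES.
Other groups present: 1 alkene.
Ketone count: 1.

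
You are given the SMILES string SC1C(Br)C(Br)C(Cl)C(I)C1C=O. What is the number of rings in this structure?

1

In SMILES, each pair of matching ring-closure digits denotes one ring-closing bond; the number of such bonds equals the number of independent rings.
Ring-closure bonds here: 1.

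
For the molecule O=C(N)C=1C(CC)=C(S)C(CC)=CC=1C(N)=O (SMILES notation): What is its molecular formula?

Walk through each heavy atom and fill implicit hydrogens from standard valence (C 4, N 3, O 2, S 2, halogen 1):
  atom 1: O, bond orders sum to 2 (valence 2) → 0 H
  atom 2: C, bond orders sum to 4 (valence 4) → 0 H
  atom 3: N, bond orders sum to 1 (valence 3) → 2 H
  atom 4: C, bond orders sum to 4 (valence 4) → 0 H
  atom 5: C, bond orders sum to 4 (valence 4) → 0 H
  atom 6: C, bond orders sum to 2 (valence 4) → 2 H
  atom 7: C, bond orders sum to 1 (valence 4) → 3 H
  atom 8: C, bond orders sum to 4 (valence 4) → 0 H
  atom 9: S, bond orders sum to 1 (valence 2) → 1 H
  atom 10: C, bond orders sum to 4 (valence 4) → 0 H
  atom 11: C, bond orders sum to 2 (valence 4) → 2 H
  atom 12: C, bond orders sum to 1 (valence 4) → 3 H
  atom 13: C, bond orders sum to 3 (valence 4) → 1 H
  atom 14: C, bond orders sum to 4 (valence 4) → 0 H
  atom 15: C, bond orders sum to 4 (valence 4) → 0 H
  atom 16: N, bond orders sum to 1 (valence 3) → 2 H
  atom 17: O, bond orders sum to 2 (valence 2) → 0 H
Totals → C:12, H:16, N:2, O:2, S:1.
In Hill order: C12H16N2O2S.

C12H16N2O2S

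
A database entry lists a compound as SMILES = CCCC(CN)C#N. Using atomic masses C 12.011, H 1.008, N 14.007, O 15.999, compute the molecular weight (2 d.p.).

112.18 g/mol

First, the molecular formula is C6H12N2 (counting implicit H from valence).
  C: 6 × 12.011 = 72.066
  H: 12 × 1.008 = 12.096
  N: 2 × 14.007 = 28.014
Sum: 6×12.011 + 12×1.008 + 2×14.007 = 112.176 → 112.18 g/mol.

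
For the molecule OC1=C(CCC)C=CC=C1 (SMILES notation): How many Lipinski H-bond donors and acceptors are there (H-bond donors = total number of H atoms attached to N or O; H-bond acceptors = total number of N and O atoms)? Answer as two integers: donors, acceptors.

Donors: find every N or O and count the H atoms it carries.
  atom 1 (O): bond orders sum to 1 → 1 H
Lipinski HBD = 1.
Acceptors: N atoms = 0, O atoms = 1 → HBA = 1.

1, 1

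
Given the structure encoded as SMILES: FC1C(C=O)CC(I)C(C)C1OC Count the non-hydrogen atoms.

Every atom symbol written in the SMILES (organic subset) is one heavy atom; implicit H are not written.
Heavy atoms by element → C:9, F:1, I:1, O:2.
Total: 13.

13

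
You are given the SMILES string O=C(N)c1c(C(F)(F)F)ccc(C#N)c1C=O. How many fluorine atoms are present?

3

Scan the SMILES for F atoms (remember two-letter symbols like Cl and Br are single atoms).
Fluorine count: 3.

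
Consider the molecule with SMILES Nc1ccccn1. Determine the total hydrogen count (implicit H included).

Walk through each heavy atom and fill implicit hydrogens from standard valence (C 4, N 3, O 2, S 2, halogen 1); for lowercase aromatic atoms, an aromatic c carries 1 H when it has two neighbours and 0 H with three, and aromatic n carries 0 H:
  atom 1: N, bond orders sum to 1 (valence 3) → 2 H
  atom 2: aromatic c, 3 neighbours → 0 H
  atom 3: aromatic c, 2 neighbours → 1 H
  atom 4: aromatic c, 2 neighbours → 1 H
  atom 5: aromatic c, 2 neighbours → 1 H
  atom 6: aromatic c, 2 neighbours → 1 H
  atom 7: aromatic n, 2 neighbours → 0 H
Total hydrogens: 6.

6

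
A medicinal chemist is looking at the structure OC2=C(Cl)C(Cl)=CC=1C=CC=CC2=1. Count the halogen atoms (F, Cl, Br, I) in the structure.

Halogen atoms appear at heavy-atom positions 4, 6 (2×Cl).
Other groups present: 1 hydroxyl.
Halogen count: 2.

2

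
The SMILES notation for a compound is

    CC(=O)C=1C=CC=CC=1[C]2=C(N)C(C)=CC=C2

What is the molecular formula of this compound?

Walk through each heavy atom and fill implicit hydrogens from standard valence (C 4, N 3, O 2, S 2, halogen 1):
  atom 1: C, bond orders sum to 1 (valence 4) → 3 H
  atom 2: C, bond orders sum to 4 (valence 4) → 0 H
  atom 3: O, bond orders sum to 2 (valence 2) → 0 H
  atom 4: C, bond orders sum to 4 (valence 4) → 0 H
  atom 5: C, bond orders sum to 3 (valence 4) → 1 H
  atom 6: C, bond orders sum to 3 (valence 4) → 1 H
  atom 7: C, bond orders sum to 3 (valence 4) → 1 H
  atom 8: C, bond orders sum to 3 (valence 4) → 1 H
  atom 9: C, bond orders sum to 4 (valence 4) → 0 H
  atom 10: C with explicit H count 0
  atom 11: C, bond orders sum to 4 (valence 4) → 0 H
  atom 12: N, bond orders sum to 1 (valence 3) → 2 H
  atom 13: C, bond orders sum to 4 (valence 4) → 0 H
  atom 14: C, bond orders sum to 1 (valence 4) → 3 H
  atom 15: C, bond orders sum to 3 (valence 4) → 1 H
  atom 16: C, bond orders sum to 3 (valence 4) → 1 H
  atom 17: C, bond orders sum to 3 (valence 4) → 1 H
Totals → C:15, H:15, N:1, O:1.
In Hill order: C15H15NO.

C15H15NO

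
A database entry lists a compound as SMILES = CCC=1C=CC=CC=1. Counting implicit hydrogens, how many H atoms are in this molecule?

10

Walk through each heavy atom and fill implicit hydrogens from standard valence (C 4, N 3, O 2, S 2, halogen 1):
  atom 1: C, bond orders sum to 1 (valence 4) → 3 H
  atom 2: C, bond orders sum to 2 (valence 4) → 2 H
  atom 3: C, bond orders sum to 4 (valence 4) → 0 H
  atom 4: C, bond orders sum to 3 (valence 4) → 1 H
  atom 5: C, bond orders sum to 3 (valence 4) → 1 H
  atom 6: C, bond orders sum to 3 (valence 4) → 1 H
  atom 7: C, bond orders sum to 3 (valence 4) → 1 H
  atom 8: C, bond orders sum to 3 (valence 4) → 1 H
Total hydrogens: 10.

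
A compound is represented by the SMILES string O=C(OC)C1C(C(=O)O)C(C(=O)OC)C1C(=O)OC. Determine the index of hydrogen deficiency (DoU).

5

Molecular formula: C11H14O8.
DoU = (2C + 2 + N − H − X) / 2, where X is the halogen count and O/S are ignored.
    = (2·11 + 2 + 0 − 14 − 0) / 2 = 10 / 2 = 5.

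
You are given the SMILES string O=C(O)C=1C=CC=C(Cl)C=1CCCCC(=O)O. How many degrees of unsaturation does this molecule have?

6

Molecular formula: C12H13ClO4.
DoU = (2C + 2 + N − H − X) / 2, where X is the halogen count and O/S are ignored.
    = (2·12 + 2 + 0 − 13 − 1) / 2 = 12 / 2 = 6.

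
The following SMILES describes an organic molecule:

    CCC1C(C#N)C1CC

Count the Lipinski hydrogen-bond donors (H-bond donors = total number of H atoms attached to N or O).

0

Donors: find every N or O and count the H atoms it carries.
  atom 6 (N): bond orders sum to 3 → 0 H
Lipinski HBD = 0.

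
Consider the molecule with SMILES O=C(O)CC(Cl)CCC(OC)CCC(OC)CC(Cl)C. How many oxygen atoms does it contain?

Scan the SMILES for O atoms (remember two-letter symbols like Cl and Br are single atoms).
Oxygen count: 4.

4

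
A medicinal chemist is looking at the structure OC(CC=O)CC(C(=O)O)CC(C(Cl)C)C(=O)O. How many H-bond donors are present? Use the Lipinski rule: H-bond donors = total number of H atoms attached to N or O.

Donors: find every N or O and count the H atoms it carries.
  atom 1 (O): bond orders sum to 1 → 1 H
  atom 5 (O): bond orders sum to 2 → 0 H
  atom 9 (O): bond orders sum to 2 → 0 H
  atom 10 (O): bond orders sum to 1 → 1 H
  atom 17 (O): bond orders sum to 2 → 0 H
  atom 18 (O): bond orders sum to 1 → 1 H
Lipinski HBD = 3.

3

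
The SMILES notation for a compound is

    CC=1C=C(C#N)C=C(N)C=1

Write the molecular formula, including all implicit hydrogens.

C8H8N2

Walk through each heavy atom and fill implicit hydrogens from standard valence (C 4, N 3, O 2, S 2, halogen 1):
  atom 1: C, bond orders sum to 1 (valence 4) → 3 H
  atom 2: C, bond orders sum to 4 (valence 4) → 0 H
  atom 3: C, bond orders sum to 3 (valence 4) → 1 H
  atom 4: C, bond orders sum to 4 (valence 4) → 0 H
  atom 5: C, bond orders sum to 4 (valence 4) → 0 H
  atom 6: N, bond orders sum to 3 (valence 3) → 0 H
  atom 7: C, bond orders sum to 3 (valence 4) → 1 H
  atom 8: C, bond orders sum to 4 (valence 4) → 0 H
  atom 9: N, bond orders sum to 1 (valence 3) → 2 H
  atom 10: C, bond orders sum to 3 (valence 4) → 1 H
Totals → C:8, H:8, N:2.
In Hill order: C8H8N2.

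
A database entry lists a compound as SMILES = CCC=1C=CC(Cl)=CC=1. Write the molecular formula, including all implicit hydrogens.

C8H9Cl

Walk through each heavy atom and fill implicit hydrogens from standard valence (C 4, N 3, O 2, S 2, halogen 1):
  atom 1: C, bond orders sum to 1 (valence 4) → 3 H
  atom 2: C, bond orders sum to 2 (valence 4) → 2 H
  atom 3: C, bond orders sum to 4 (valence 4) → 0 H
  atom 4: C, bond orders sum to 3 (valence 4) → 1 H
  atom 5: C, bond orders sum to 3 (valence 4) → 1 H
  atom 6: C, bond orders sum to 4 (valence 4) → 0 H
  atom 7: Cl (halogen, monovalent) → 0 H
  atom 8: C, bond orders sum to 3 (valence 4) → 1 H
  atom 9: C, bond orders sum to 3 (valence 4) → 1 H
Totals → C:8, H:9, Cl:1.
In Hill order: C8H9Cl.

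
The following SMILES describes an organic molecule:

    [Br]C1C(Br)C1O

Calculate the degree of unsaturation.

Degree of unsaturation = (number of rings) + (number of π bonds).
Ring closures in the SMILES: 1.
π bonds: none → 0 DoU from unsaturation.
Total DoU = 1 + 0 = 1.

1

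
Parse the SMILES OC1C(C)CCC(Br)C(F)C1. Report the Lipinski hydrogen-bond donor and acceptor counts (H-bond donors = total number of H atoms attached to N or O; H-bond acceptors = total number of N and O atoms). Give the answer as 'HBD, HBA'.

Donors: find every N or O and count the H atoms it carries.
  atom 1 (O): bond orders sum to 1 → 1 H
Lipinski HBD = 1.
Acceptors: N atoms = 0, O atoms = 1 → HBA = 1.

1, 1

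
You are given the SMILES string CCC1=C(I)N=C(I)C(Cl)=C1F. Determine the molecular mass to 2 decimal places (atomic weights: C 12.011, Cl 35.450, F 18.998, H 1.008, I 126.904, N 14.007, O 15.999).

411.38 g/mol

First, the molecular formula is C7H5ClFI2N (counting implicit H from valence).
  C: 7 × 12.011 = 84.077
  Cl: 1 × 35.450 = 35.450
  F: 1 × 18.998 = 18.998
  H: 5 × 1.008 = 5.040
  I: 2 × 126.904 = 253.808
  N: 1 × 14.007 = 14.007
Sum: 7×12.011 + 1×35.450 + 1×18.998 + 5×1.008 + 2×126.904 + 1×14.007 = 411.380 → 411.38 g/mol.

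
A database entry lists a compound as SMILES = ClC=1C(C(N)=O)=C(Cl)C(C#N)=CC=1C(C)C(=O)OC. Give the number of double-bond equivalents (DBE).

8

Degree of unsaturation = (number of rings) + (number of π bonds).
Ring closures in the SMILES: 1.
π bonds: 5 double bonds (each 1 DoU), 1 triple bond (each 2 DoU) → 7 DoU from unsaturation.
Total DoU = 1 + 7 = 8.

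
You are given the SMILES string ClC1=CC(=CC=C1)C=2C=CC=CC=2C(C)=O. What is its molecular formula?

Walk through each heavy atom and fill implicit hydrogens from standard valence (C 4, N 3, O 2, S 2, halogen 1):
  atom 1: Cl (halogen, monovalent) → 0 H
  atom 2: C, bond orders sum to 4 (valence 4) → 0 H
  atom 3: C, bond orders sum to 3 (valence 4) → 1 H
  atom 4: C, bond orders sum to 4 (valence 4) → 0 H
  atom 5: C, bond orders sum to 3 (valence 4) → 1 H
  atom 6: C, bond orders sum to 3 (valence 4) → 1 H
  atom 7: C, bond orders sum to 3 (valence 4) → 1 H
  atom 8: C, bond orders sum to 4 (valence 4) → 0 H
  atom 9: C, bond orders sum to 3 (valence 4) → 1 H
  atom 10: C, bond orders sum to 3 (valence 4) → 1 H
  atom 11: C, bond orders sum to 3 (valence 4) → 1 H
  atom 12: C, bond orders sum to 3 (valence 4) → 1 H
  atom 13: C, bond orders sum to 4 (valence 4) → 0 H
  atom 14: C, bond orders sum to 4 (valence 4) → 0 H
  atom 15: C, bond orders sum to 1 (valence 4) → 3 H
  atom 16: O, bond orders sum to 2 (valence 2) → 0 H
Totals → C:14, H:11, Cl:1, O:1.

C14H11ClO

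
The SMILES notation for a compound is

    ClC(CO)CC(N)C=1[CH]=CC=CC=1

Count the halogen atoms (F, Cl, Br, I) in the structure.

1

Halogen atoms appear at heavy-atom position 1 (1×Cl).
Other groups present: 1 hydroxyl, 1 primary amine.
Halogen count: 1.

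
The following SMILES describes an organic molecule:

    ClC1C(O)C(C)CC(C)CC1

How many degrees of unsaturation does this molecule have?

1

Degree of unsaturation = (number of rings) + (number of π bonds).
Ring closures in the SMILES: 1.
π bonds: none → 0 DoU from unsaturation.
Total DoU = 1 + 0 = 1.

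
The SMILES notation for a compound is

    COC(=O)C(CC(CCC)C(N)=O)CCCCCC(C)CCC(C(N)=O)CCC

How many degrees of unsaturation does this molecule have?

Degree of unsaturation = (number of rings) + (number of π bonds).
Ring closures in the SMILES: 0.
π bonds: 3 double bonds (each 1 DoU) → 3 DoU from unsaturation.
Total DoU = 0 + 3 = 3.

3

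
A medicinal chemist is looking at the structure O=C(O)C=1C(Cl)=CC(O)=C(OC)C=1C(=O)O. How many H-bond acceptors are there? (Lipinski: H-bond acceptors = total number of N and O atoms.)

6

N atoms: 0; O atoms: 6.
Lipinski HBA = 0 + 6 = 6.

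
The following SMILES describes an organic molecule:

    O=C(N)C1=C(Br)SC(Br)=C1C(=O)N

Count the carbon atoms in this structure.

Count every carbon token in the SMILES (each C, including those in ring-closure positions and inside branches).
Carbon count: 6.

6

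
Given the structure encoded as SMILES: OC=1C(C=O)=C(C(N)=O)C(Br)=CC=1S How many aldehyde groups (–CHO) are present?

1

The aldehyde motif appears at heavy-atom position 4 in the SMILES.
Other groups present: 1 amide, 1 hydroxyl, 1 thiol.
Aldehyde count: 1.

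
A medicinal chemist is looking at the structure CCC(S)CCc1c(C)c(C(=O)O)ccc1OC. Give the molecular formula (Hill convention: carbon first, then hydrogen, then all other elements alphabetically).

C14H20O3S

Walk through each heavy atom and fill implicit hydrogens from standard valence (C 4, N 3, O 2, S 2, halogen 1); for lowercase aromatic atoms, an aromatic c carries 1 H when it has two neighbours and 0 H with three, and aromatic n carries 0 H:
  atom 1: C, bond orders sum to 1 (valence 4) → 3 H
  atom 2: C, bond orders sum to 2 (valence 4) → 2 H
  atom 3: C, bond orders sum to 3 (valence 4) → 1 H
  atom 4: S, bond orders sum to 1 (valence 2) → 1 H
  atom 5: C, bond orders sum to 2 (valence 4) → 2 H
  atom 6: C, bond orders sum to 2 (valence 4) → 2 H
  atom 7: aromatic c, 3 neighbours → 0 H
  atom 8: aromatic c, 3 neighbours → 0 H
  atom 9: C, bond orders sum to 1 (valence 4) → 3 H
  atom 10: aromatic c, 3 neighbours → 0 H
  atom 11: C, bond orders sum to 4 (valence 4) → 0 H
  atom 12: O, bond orders sum to 2 (valence 2) → 0 H
  atom 13: O, bond orders sum to 1 (valence 2) → 1 H
  atom 14: aromatic c, 2 neighbours → 1 H
  atom 15: aromatic c, 2 neighbours → 1 H
  atom 16: aromatic c, 3 neighbours → 0 H
  atom 17: O, bond orders sum to 2 (valence 2) → 0 H
  atom 18: C, bond orders sum to 1 (valence 4) → 3 H
Totals → C:14, H:20, O:3, S:1.
In Hill order: C14H20O3S.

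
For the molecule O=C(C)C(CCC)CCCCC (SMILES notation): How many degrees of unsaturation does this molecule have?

Molecular formula: C11H22O.
DoU = (2C + 2 + N − H − X) / 2, where X is the halogen count and O/S are ignored.
    = (2·11 + 2 + 0 − 22 − 0) / 2 = 2 / 2 = 1.

1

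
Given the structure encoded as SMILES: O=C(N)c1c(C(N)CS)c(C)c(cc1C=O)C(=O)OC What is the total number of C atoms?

Count every carbon token in the SMILES (each C, including those in ring-closure positions and inside branches).
Carbon count: 13.

13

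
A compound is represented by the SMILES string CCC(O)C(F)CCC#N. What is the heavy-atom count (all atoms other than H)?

10

Every atom symbol written in the SMILES (organic subset) is one heavy atom; implicit H are not written.
Heavy atoms by element → C:7, F:1, N:1, O:1.
Total: 10.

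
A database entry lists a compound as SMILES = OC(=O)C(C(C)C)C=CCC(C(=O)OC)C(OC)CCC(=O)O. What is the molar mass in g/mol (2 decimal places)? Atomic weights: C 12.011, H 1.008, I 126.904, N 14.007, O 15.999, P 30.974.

First, the molecular formula is C16H26O7 (counting implicit H from valence).
  C: 16 × 12.011 = 192.176
  H: 26 × 1.008 = 26.208
  O: 7 × 15.999 = 111.993
Sum: 16×12.011 + 26×1.008 + 7×15.999 = 330.377 → 330.38 g/mol.

330.38 g/mol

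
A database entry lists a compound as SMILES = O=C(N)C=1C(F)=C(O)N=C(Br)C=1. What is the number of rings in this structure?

In SMILES, each pair of matching ring-closure digits denotes one ring-closing bond; the number of such bonds equals the number of independent rings.
Ring-closure bonds here: 1.

1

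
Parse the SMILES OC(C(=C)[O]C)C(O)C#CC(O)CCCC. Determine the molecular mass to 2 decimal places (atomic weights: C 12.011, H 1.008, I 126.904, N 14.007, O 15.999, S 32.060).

228.29 g/mol

First, the molecular formula is C12H20O4 (counting implicit H from valence).
  C: 12 × 12.011 = 144.132
  H: 20 × 1.008 = 20.160
  O: 4 × 15.999 = 63.996
Sum: 12×12.011 + 20×1.008 + 4×15.999 = 228.288 → 228.29 g/mol.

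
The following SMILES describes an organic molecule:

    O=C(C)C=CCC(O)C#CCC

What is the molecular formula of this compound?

C10H14O2

Walk through each heavy atom and fill implicit hydrogens from standard valence (C 4, N 3, O 2, S 2, halogen 1):
  atom 1: O, bond orders sum to 2 (valence 2) → 0 H
  atom 2: C, bond orders sum to 4 (valence 4) → 0 H
  atom 3: C, bond orders sum to 1 (valence 4) → 3 H
  atom 4: C, bond orders sum to 3 (valence 4) → 1 H
  atom 5: C, bond orders sum to 3 (valence 4) → 1 H
  atom 6: C, bond orders sum to 2 (valence 4) → 2 H
  atom 7: C, bond orders sum to 3 (valence 4) → 1 H
  atom 8: O, bond orders sum to 1 (valence 2) → 1 H
  atom 9: C, bond orders sum to 4 (valence 4) → 0 H
  atom 10: C, bond orders sum to 4 (valence 4) → 0 H
  atom 11: C, bond orders sum to 2 (valence 4) → 2 H
  atom 12: C, bond orders sum to 1 (valence 4) → 3 H
Totals → C:10, H:14, O:2.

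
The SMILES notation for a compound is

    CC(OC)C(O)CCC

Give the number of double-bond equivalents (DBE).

0

Degree of unsaturation = (number of rings) + (number of π bonds).
Ring closures in the SMILES: 0.
π bonds: none → 0 DoU from unsaturation.
Total DoU = 0 + 0 = 0.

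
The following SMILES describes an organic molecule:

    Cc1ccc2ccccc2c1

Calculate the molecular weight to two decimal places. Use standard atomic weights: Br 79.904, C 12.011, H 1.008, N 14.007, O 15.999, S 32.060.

First, the molecular formula is C11H10 (counting implicit H from valence).
  C: 11 × 12.011 = 132.121
  H: 10 × 1.008 = 10.080
Sum: 11×12.011 + 10×1.008 = 142.201 → 142.20 g/mol.

142.20 g/mol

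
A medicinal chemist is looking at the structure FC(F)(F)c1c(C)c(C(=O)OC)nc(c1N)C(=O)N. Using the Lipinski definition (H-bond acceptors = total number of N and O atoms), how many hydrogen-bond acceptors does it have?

N atoms: 3; O atoms: 3.
Lipinski HBA = 3 + 3 = 6.

6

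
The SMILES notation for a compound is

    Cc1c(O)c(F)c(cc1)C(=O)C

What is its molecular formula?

C9H9FO2

Walk through each heavy atom and fill implicit hydrogens from standard valence (C 4, N 3, O 2, S 2, halogen 1); for lowercase aromatic atoms, an aromatic c carries 1 H when it has two neighbours and 0 H with three, and aromatic n carries 0 H:
  atom 1: C, bond orders sum to 1 (valence 4) → 3 H
  atom 2: aromatic c, 3 neighbours → 0 H
  atom 3: aromatic c, 3 neighbours → 0 H
  atom 4: O, bond orders sum to 1 (valence 2) → 1 H
  atom 5: aromatic c, 3 neighbours → 0 H
  atom 6: F (halogen, monovalent) → 0 H
  atom 7: aromatic c, 3 neighbours → 0 H
  atom 8: aromatic c, 2 neighbours → 1 H
  atom 9: aromatic c, 2 neighbours → 1 H
  atom 10: C, bond orders sum to 4 (valence 4) → 0 H
  atom 11: O, bond orders sum to 2 (valence 2) → 0 H
  atom 12: C, bond orders sum to 1 (valence 4) → 3 H
Totals → C:9, H:9, F:1, O:2.
In Hill order: C9H9FO2.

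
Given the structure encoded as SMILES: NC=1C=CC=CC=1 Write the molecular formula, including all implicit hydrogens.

C6H7N

Walk through each heavy atom and fill implicit hydrogens from standard valence (C 4, N 3, O 2, S 2, halogen 1):
  atom 1: N, bond orders sum to 1 (valence 3) → 2 H
  atom 2: C, bond orders sum to 4 (valence 4) → 0 H
  atom 3: C, bond orders sum to 3 (valence 4) → 1 H
  atom 4: C, bond orders sum to 3 (valence 4) → 1 H
  atom 5: C, bond orders sum to 3 (valence 4) → 1 H
  atom 6: C, bond orders sum to 3 (valence 4) → 1 H
  atom 7: C, bond orders sum to 3 (valence 4) → 1 H
Totals → C:6, H:7, N:1.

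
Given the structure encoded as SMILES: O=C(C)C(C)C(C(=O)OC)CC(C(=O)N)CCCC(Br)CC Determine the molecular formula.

Walk through each heavy atom and fill implicit hydrogens from standard valence (C 4, N 3, O 2, S 2, halogen 1):
  atom 1: O, bond orders sum to 2 (valence 2) → 0 H
  atom 2: C, bond orders sum to 4 (valence 4) → 0 H
  atom 3: C, bond orders sum to 1 (valence 4) → 3 H
  atom 4: C, bond orders sum to 3 (valence 4) → 1 H
  atom 5: C, bond orders sum to 1 (valence 4) → 3 H
  atom 6: C, bond orders sum to 3 (valence 4) → 1 H
  atom 7: C, bond orders sum to 4 (valence 4) → 0 H
  atom 8: O, bond orders sum to 2 (valence 2) → 0 H
  atom 9: O, bond orders sum to 2 (valence 2) → 0 H
  atom 10: C, bond orders sum to 1 (valence 4) → 3 H
  atom 11: C, bond orders sum to 2 (valence 4) → 2 H
  atom 12: C, bond orders sum to 3 (valence 4) → 1 H
  atom 13: C, bond orders sum to 4 (valence 4) → 0 H
  atom 14: O, bond orders sum to 2 (valence 2) → 0 H
  atom 15: N, bond orders sum to 1 (valence 3) → 2 H
  atom 16: C, bond orders sum to 2 (valence 4) → 2 H
  atom 17: C, bond orders sum to 2 (valence 4) → 2 H
  atom 18: C, bond orders sum to 2 (valence 4) → 2 H
  atom 19: C, bond orders sum to 3 (valence 4) → 1 H
  atom 20: Br (halogen, monovalent) → 0 H
  atom 21: C, bond orders sum to 2 (valence 4) → 2 H
  atom 22: C, bond orders sum to 1 (valence 4) → 3 H
Totals → C:16, H:28, Br:1, N:1, O:4.
In Hill order: C16H28BrNO4.

C16H28BrNO4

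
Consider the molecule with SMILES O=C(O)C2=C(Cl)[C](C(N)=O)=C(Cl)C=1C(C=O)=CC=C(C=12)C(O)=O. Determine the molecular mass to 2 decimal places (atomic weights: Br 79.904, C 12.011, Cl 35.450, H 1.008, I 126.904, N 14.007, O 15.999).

First, the molecular formula is C14H7Cl2NO6 (counting implicit H from valence).
  C: 14 × 12.011 = 168.154
  Cl: 2 × 35.450 = 70.900
  H: 7 × 1.008 = 7.056
  N: 1 × 14.007 = 14.007
  O: 6 × 15.999 = 95.994
Sum: 14×12.011 + 2×35.450 + 7×1.008 + 1×14.007 + 6×15.999 = 356.111 → 356.11 g/mol.

356.11 g/mol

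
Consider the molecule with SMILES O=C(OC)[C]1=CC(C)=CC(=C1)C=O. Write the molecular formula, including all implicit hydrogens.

Walk through each heavy atom and fill implicit hydrogens from standard valence (C 4, N 3, O 2, S 2, halogen 1):
  atom 1: O, bond orders sum to 2 (valence 2) → 0 H
  atom 2: C, bond orders sum to 4 (valence 4) → 0 H
  atom 3: O, bond orders sum to 2 (valence 2) → 0 H
  atom 4: C, bond orders sum to 1 (valence 4) → 3 H
  atom 5: C with explicit H count 0
  atom 6: C, bond orders sum to 3 (valence 4) → 1 H
  atom 7: C, bond orders sum to 4 (valence 4) → 0 H
  atom 8: C, bond orders sum to 1 (valence 4) → 3 H
  atom 9: C, bond orders sum to 3 (valence 4) → 1 H
  atom 10: C, bond orders sum to 4 (valence 4) → 0 H
  atom 11: C, bond orders sum to 3 (valence 4) → 1 H
  atom 12: C, bond orders sum to 3 (valence 4) → 1 H
  atom 13: O, bond orders sum to 2 (valence 2) → 0 H
Totals → C:10, H:10, O:3.

C10H10O3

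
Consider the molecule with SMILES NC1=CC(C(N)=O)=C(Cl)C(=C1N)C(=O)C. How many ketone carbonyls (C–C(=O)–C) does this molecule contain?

The ketone motif appears at heavy-atom position 13 in the SMILES.
Other groups present: 1 amide, 2 primary amine.
Ketone count: 1.

1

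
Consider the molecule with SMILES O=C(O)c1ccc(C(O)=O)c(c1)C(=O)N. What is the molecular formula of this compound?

C9H7NO5

Walk through each heavy atom and fill implicit hydrogens from standard valence (C 4, N 3, O 2, S 2, halogen 1); for lowercase aromatic atoms, an aromatic c carries 1 H when it has two neighbours and 0 H with three, and aromatic n carries 0 H:
  atom 1: O, bond orders sum to 2 (valence 2) → 0 H
  atom 2: C, bond orders sum to 4 (valence 4) → 0 H
  atom 3: O, bond orders sum to 1 (valence 2) → 1 H
  atom 4: aromatic c, 3 neighbours → 0 H
  atom 5: aromatic c, 2 neighbours → 1 H
  atom 6: aromatic c, 2 neighbours → 1 H
  atom 7: aromatic c, 3 neighbours → 0 H
  atom 8: C, bond orders sum to 4 (valence 4) → 0 H
  atom 9: O, bond orders sum to 1 (valence 2) → 1 H
  atom 10: O, bond orders sum to 2 (valence 2) → 0 H
  atom 11: aromatic c, 3 neighbours → 0 H
  atom 12: aromatic c, 2 neighbours → 1 H
  atom 13: C, bond orders sum to 4 (valence 4) → 0 H
  atom 14: O, bond orders sum to 2 (valence 2) → 0 H
  atom 15: N, bond orders sum to 1 (valence 3) → 2 H
Totals → C:9, H:7, N:1, O:5.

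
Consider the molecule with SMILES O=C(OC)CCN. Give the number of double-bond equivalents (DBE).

Degree of unsaturation = (number of rings) + (number of π bonds).
Ring closures in the SMILES: 0.
π bonds: 1 double bond (each 1 DoU) → 1 DoU from unsaturation.
Total DoU = 0 + 1 = 1.

1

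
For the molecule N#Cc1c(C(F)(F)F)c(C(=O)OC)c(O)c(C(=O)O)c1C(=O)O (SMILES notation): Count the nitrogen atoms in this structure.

Scan the SMILES for N atoms (remember two-letter symbols like Cl and Br are single atoms).
Nitrogen count: 1.

1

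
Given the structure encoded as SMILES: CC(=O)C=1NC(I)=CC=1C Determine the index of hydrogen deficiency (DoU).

Degree of unsaturation = (number of rings) + (number of π bonds).
Ring closures in the SMILES: 1.
π bonds: 3 double bonds (each 1 DoU) → 3 DoU from unsaturation.
Total DoU = 1 + 3 = 4.

4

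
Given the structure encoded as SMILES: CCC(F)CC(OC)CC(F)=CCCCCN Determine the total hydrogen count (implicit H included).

Walk through each heavy atom and fill implicit hydrogens from standard valence (C 4, N 3, O 2, S 2, halogen 1):
  atom 1: C, bond orders sum to 1 (valence 4) → 3 H
  atom 2: C, bond orders sum to 2 (valence 4) → 2 H
  atom 3: C, bond orders sum to 3 (valence 4) → 1 H
  atom 4: F (halogen, monovalent) → 0 H
  atom 5: C, bond orders sum to 2 (valence 4) → 2 H
  atom 6: C, bond orders sum to 3 (valence 4) → 1 H
  atom 7: O, bond orders sum to 2 (valence 2) → 0 H
  atom 8: C, bond orders sum to 1 (valence 4) → 3 H
  atom 9: C, bond orders sum to 2 (valence 4) → 2 H
  atom 10: C, bond orders sum to 4 (valence 4) → 0 H
  atom 11: F (halogen, monovalent) → 0 H
  atom 12: C, bond orders sum to 3 (valence 4) → 1 H
  atom 13: C, bond orders sum to 2 (valence 4) → 2 H
  atom 14: C, bond orders sum to 2 (valence 4) → 2 H
  atom 15: C, bond orders sum to 2 (valence 4) → 2 H
  atom 16: C, bond orders sum to 2 (valence 4) → 2 H
  atom 17: N, bond orders sum to 1 (valence 3) → 2 H
Total hydrogens: 25.

25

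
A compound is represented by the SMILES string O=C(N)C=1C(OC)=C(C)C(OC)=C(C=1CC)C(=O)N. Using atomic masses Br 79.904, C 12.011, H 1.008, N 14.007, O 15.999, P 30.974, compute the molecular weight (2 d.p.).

266.30 g/mol

First, the molecular formula is C13H18N2O4 (counting implicit H from valence).
  C: 13 × 12.011 = 156.143
  H: 18 × 1.008 = 18.144
  N: 2 × 14.007 = 28.014
  O: 4 × 15.999 = 63.996
Sum: 13×12.011 + 18×1.008 + 2×14.007 + 4×15.999 = 266.297 → 266.30 g/mol.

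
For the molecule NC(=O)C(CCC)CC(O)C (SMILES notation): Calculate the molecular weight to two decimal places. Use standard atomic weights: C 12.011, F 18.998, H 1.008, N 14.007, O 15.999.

159.23 g/mol

First, the molecular formula is C8H17NO2 (counting implicit H from valence).
  C: 8 × 12.011 = 96.088
  H: 17 × 1.008 = 17.136
  N: 1 × 14.007 = 14.007
  O: 2 × 15.999 = 31.998
Sum: 8×12.011 + 17×1.008 + 1×14.007 + 2×15.999 = 159.229 → 159.23 g/mol.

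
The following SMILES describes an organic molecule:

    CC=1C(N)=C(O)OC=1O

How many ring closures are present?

1

In SMILES, each pair of matching ring-closure digits denotes one ring-closing bond; the number of such bonds equals the number of independent rings.
Ring-closure bonds here: 1.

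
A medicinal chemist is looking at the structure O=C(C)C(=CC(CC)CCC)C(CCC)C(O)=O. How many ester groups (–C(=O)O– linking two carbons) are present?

Scan the SMILES for the ester motif — none present.
Groups that are present: 1 alkene, 1 carboxylic acid, 1 ketone.

0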